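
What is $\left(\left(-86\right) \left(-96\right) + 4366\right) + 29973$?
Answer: $42595$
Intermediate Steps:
$\left(\left(-86\right) \left(-96\right) + 4366\right) + 29973 = \left(8256 + 4366\right) + 29973 = 12622 + 29973 = 42595$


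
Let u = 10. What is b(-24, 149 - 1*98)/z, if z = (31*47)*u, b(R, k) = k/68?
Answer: 3/58280 ≈ 5.1476e-5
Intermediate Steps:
b(R, k) = k/68 (b(R, k) = k*(1/68) = k/68)
z = 14570 (z = (31*47)*10 = 1457*10 = 14570)
b(-24, 149 - 1*98)/z = ((149 - 1*98)/68)/14570 = ((149 - 98)/68)*(1/14570) = ((1/68)*51)*(1/14570) = (¾)*(1/14570) = 3/58280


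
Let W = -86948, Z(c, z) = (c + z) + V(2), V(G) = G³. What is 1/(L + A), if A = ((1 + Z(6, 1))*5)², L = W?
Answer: -1/80548 ≈ -1.2415e-5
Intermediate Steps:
Z(c, z) = 8 + c + z (Z(c, z) = (c + z) + 2³ = (c + z) + 8 = 8 + c + z)
L = -86948
A = 6400 (A = ((1 + (8 + 6 + 1))*5)² = ((1 + 15)*5)² = (16*5)² = 80² = 6400)
1/(L + A) = 1/(-86948 + 6400) = 1/(-80548) = -1/80548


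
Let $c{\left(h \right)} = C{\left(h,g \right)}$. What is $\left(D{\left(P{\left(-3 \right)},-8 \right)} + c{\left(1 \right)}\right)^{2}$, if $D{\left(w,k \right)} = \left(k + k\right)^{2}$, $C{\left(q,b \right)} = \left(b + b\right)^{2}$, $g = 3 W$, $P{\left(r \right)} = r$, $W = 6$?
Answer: $2408704$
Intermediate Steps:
$g = 18$ ($g = 3 \cdot 6 = 18$)
$C{\left(q,b \right)} = 4 b^{2}$ ($C{\left(q,b \right)} = \left(2 b\right)^{2} = 4 b^{2}$)
$c{\left(h \right)} = 1296$ ($c{\left(h \right)} = 4 \cdot 18^{2} = 4 \cdot 324 = 1296$)
$D{\left(w,k \right)} = 4 k^{2}$ ($D{\left(w,k \right)} = \left(2 k\right)^{2} = 4 k^{2}$)
$\left(D{\left(P{\left(-3 \right)},-8 \right)} + c{\left(1 \right)}\right)^{2} = \left(4 \left(-8\right)^{2} + 1296\right)^{2} = \left(4 \cdot 64 + 1296\right)^{2} = \left(256 + 1296\right)^{2} = 1552^{2} = 2408704$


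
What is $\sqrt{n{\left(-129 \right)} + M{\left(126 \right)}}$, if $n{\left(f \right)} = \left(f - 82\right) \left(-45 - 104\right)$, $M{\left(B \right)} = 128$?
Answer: $\sqrt{31567} \approx 177.67$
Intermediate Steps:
$n{\left(f \right)} = 12218 - 149 f$ ($n{\left(f \right)} = \left(-82 + f\right) \left(-149\right) = 12218 - 149 f$)
$\sqrt{n{\left(-129 \right)} + M{\left(126 \right)}} = \sqrt{\left(12218 - -19221\right) + 128} = \sqrt{\left(12218 + 19221\right) + 128} = \sqrt{31439 + 128} = \sqrt{31567}$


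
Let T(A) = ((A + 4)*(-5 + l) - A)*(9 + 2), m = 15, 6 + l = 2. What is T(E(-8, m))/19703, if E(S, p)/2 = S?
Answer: 1364/19703 ≈ 0.069228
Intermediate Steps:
l = -4 (l = -6 + 2 = -4)
E(S, p) = 2*S
T(A) = -396 - 110*A (T(A) = ((A + 4)*(-5 - 4) - A)*(9 + 2) = ((4 + A)*(-9) - A)*11 = ((-36 - 9*A) - A)*11 = (-36 - 10*A)*11 = -396 - 110*A)
T(E(-8, m))/19703 = (-396 - 220*(-8))/19703 = (-396 - 110*(-16))*(1/19703) = (-396 + 1760)*(1/19703) = 1364*(1/19703) = 1364/19703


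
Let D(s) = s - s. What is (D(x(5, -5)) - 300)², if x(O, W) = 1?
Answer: 90000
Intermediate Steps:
D(s) = 0
(D(x(5, -5)) - 300)² = (0 - 300)² = (-300)² = 90000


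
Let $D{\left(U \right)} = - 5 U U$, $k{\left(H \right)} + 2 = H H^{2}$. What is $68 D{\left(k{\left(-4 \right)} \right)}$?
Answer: $-1481040$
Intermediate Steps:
$k{\left(H \right)} = -2 + H^{3}$ ($k{\left(H \right)} = -2 + H H^{2} = -2 + H^{3}$)
$D{\left(U \right)} = - 5 U^{2}$
$68 D{\left(k{\left(-4 \right)} \right)} = 68 \left(- 5 \left(-2 + \left(-4\right)^{3}\right)^{2}\right) = 68 \left(- 5 \left(-2 - 64\right)^{2}\right) = 68 \left(- 5 \left(-66\right)^{2}\right) = 68 \left(\left(-5\right) 4356\right) = 68 \left(-21780\right) = -1481040$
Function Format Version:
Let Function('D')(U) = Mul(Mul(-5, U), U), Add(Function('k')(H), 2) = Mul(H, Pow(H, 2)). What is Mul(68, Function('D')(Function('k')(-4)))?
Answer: -1481040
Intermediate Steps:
Function('k')(H) = Add(-2, Pow(H, 3)) (Function('k')(H) = Add(-2, Mul(H, Pow(H, 2))) = Add(-2, Pow(H, 3)))
Function('D')(U) = Mul(-5, Pow(U, 2))
Mul(68, Function('D')(Function('k')(-4))) = Mul(68, Mul(-5, Pow(Add(-2, Pow(-4, 3)), 2))) = Mul(68, Mul(-5, Pow(Add(-2, -64), 2))) = Mul(68, Mul(-5, Pow(-66, 2))) = Mul(68, Mul(-5, 4356)) = Mul(68, -21780) = -1481040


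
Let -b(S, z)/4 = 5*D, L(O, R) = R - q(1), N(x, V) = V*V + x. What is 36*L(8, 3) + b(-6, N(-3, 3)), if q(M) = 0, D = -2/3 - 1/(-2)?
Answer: 334/3 ≈ 111.33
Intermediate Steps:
D = -⅙ (D = -2*⅓ - 1*(-½) = -⅔ + ½ = -⅙ ≈ -0.16667)
N(x, V) = x + V² (N(x, V) = V² + x = x + V²)
L(O, R) = R (L(O, R) = R - 1*0 = R + 0 = R)
b(S, z) = 10/3 (b(S, z) = -20*(-1)/6 = -4*(-⅚) = 10/3)
36*L(8, 3) + b(-6, N(-3, 3)) = 36*3 + 10/3 = 108 + 10/3 = 334/3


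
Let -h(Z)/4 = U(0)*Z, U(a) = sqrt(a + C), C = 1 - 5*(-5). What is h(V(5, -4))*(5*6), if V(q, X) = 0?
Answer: 0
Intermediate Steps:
C = 26 (C = 1 + 25 = 26)
U(a) = sqrt(26 + a) (U(a) = sqrt(a + 26) = sqrt(26 + a))
h(Z) = -4*Z*sqrt(26) (h(Z) = -4*sqrt(26 + 0)*Z = -4*sqrt(26)*Z = -4*Z*sqrt(26))
h(V(5, -4))*(5*6) = (-4*0*sqrt(26))*(5*6) = 0*30 = 0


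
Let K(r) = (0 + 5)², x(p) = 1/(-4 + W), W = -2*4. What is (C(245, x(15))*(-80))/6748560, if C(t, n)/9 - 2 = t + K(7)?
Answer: -272/9373 ≈ -0.029020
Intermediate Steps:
W = -8
x(p) = -1/12 (x(p) = 1/(-4 - 8) = 1/(-12) = -1/12)
K(r) = 25 (K(r) = 5² = 25)
C(t, n) = 243 + 9*t (C(t, n) = 18 + 9*(t + 25) = 18 + 9*(25 + t) = 18 + (225 + 9*t) = 243 + 9*t)
(C(245, x(15))*(-80))/6748560 = ((243 + 9*245)*(-80))/6748560 = ((243 + 2205)*(-80))*(1/6748560) = (2448*(-80))*(1/6748560) = -195840*1/6748560 = -272/9373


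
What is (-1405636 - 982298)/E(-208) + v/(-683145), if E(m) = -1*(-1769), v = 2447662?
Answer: -1635635086508/1208483505 ≈ -1353.5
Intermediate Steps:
E(m) = 1769
(-1405636 - 982298)/E(-208) + v/(-683145) = (-1405636 - 982298)/1769 + 2447662/(-683145) = -2387934*1/1769 + 2447662*(-1/683145) = -2387934/1769 - 2447662/683145 = -1635635086508/1208483505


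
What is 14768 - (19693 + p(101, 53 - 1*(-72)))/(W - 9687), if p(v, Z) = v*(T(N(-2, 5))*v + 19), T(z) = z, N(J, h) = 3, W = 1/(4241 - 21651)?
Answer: 2491542172478/168650671 ≈ 14773.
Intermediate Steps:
W = -1/17410 (W = 1/(-17410) = -1/17410 ≈ -5.7438e-5)
p(v, Z) = v*(19 + 3*v) (p(v, Z) = v*(3*v + 19) = v*(19 + 3*v))
14768 - (19693 + p(101, 53 - 1*(-72)))/(W - 9687) = 14768 - (19693 + 101*(19 + 3*101))/(-1/17410 - 9687) = 14768 - (19693 + 101*(19 + 303))/(-168650671/17410) = 14768 - (19693 + 101*322)*(-17410)/168650671 = 14768 - (19693 + 32522)*(-17410)/168650671 = 14768 - 52215*(-17410)/168650671 = 14768 - 1*(-909063150/168650671) = 14768 + 909063150/168650671 = 2491542172478/168650671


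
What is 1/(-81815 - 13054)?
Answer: -1/94869 ≈ -1.0541e-5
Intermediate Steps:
1/(-81815 - 13054) = 1/(-94869) = -1/94869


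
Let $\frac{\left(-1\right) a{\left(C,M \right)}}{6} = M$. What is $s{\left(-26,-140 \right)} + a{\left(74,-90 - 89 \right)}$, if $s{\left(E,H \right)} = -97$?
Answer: $977$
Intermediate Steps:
$a{\left(C,M \right)} = - 6 M$
$s{\left(-26,-140 \right)} + a{\left(74,-90 - 89 \right)} = -97 - 6 \left(-90 - 89\right) = -97 - -1074 = -97 + 1074 = 977$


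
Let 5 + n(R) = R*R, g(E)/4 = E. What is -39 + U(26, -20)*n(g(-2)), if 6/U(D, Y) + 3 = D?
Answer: -543/23 ≈ -23.609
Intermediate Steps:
g(E) = 4*E
U(D, Y) = 6/(-3 + D)
n(R) = -5 + R² (n(R) = -5 + R*R = -5 + R²)
-39 + U(26, -20)*n(g(-2)) = -39 + (6/(-3 + 26))*(-5 + (4*(-2))²) = -39 + (6/23)*(-5 + (-8)²) = -39 + (6*(1/23))*(-5 + 64) = -39 + (6/23)*59 = -39 + 354/23 = -543/23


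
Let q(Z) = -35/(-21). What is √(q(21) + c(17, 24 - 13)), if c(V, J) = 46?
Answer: √429/3 ≈ 6.9041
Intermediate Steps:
q(Z) = 5/3 (q(Z) = -35*(-1/21) = 5/3)
√(q(21) + c(17, 24 - 13)) = √(5/3 + 46) = √(143/3) = √429/3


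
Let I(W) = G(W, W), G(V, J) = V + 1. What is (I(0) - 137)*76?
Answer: -10336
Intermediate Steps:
G(V, J) = 1 + V
I(W) = 1 + W
(I(0) - 137)*76 = ((1 + 0) - 137)*76 = (1 - 137)*76 = -136*76 = -10336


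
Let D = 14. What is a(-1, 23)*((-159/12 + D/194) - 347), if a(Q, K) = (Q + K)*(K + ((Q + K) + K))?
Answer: -52266126/97 ≈ -5.3883e+5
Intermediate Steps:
a(Q, K) = (K + Q)*(Q + 3*K) (a(Q, K) = (K + Q)*(K + ((K + Q) + K)) = (K + Q)*(K + (Q + 2*K)) = (K + Q)*(Q + 3*K))
a(-1, 23)*((-159/12 + D/194) - 347) = ((-1)**2 + 3*23**2 + 4*23*(-1))*((-159/12 + 14/194) - 347) = (1 + 3*529 - 92)*((-159*1/12 + 14*(1/194)) - 347) = (1 + 1587 - 92)*((-53/4 + 7/97) - 347) = 1496*(-5113/388 - 347) = 1496*(-139749/388) = -52266126/97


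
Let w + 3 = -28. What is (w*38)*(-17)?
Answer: 20026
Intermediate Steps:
w = -31 (w = -3 - 28 = -31)
(w*38)*(-17) = -31*38*(-17) = -1178*(-17) = 20026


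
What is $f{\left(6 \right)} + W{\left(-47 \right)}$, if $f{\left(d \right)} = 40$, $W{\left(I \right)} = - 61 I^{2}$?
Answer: $-134709$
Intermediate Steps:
$f{\left(6 \right)} + W{\left(-47 \right)} = 40 - 61 \left(-47\right)^{2} = 40 - 134749 = -134709$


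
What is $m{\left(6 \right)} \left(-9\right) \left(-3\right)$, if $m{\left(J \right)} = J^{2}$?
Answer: $972$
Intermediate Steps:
$m{\left(6 \right)} \left(-9\right) \left(-3\right) = 6^{2} \left(-9\right) \left(-3\right) = 36 \left(-9\right) \left(-3\right) = \left(-324\right) \left(-3\right) = 972$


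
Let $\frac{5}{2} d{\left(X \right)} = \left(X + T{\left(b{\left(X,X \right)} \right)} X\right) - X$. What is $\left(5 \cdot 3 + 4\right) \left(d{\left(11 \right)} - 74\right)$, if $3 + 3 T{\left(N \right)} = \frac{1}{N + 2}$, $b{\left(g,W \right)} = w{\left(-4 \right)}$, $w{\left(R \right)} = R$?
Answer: $- \frac{22553}{15} \approx -1503.5$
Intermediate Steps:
$b{\left(g,W \right)} = -4$
$T{\left(N \right)} = -1 + \frac{1}{3 \left(2 + N\right)}$ ($T{\left(N \right)} = -1 + \frac{1}{3 \left(N + 2\right)} = -1 + \frac{1}{3 \left(2 + N\right)}$)
$d{\left(X \right)} = - \frac{7 X}{15}$ ($d{\left(X \right)} = \frac{2 \left(\left(X + \frac{- \frac{5}{3} - -4}{2 - 4} X\right) - X\right)}{5} = \frac{2 \left(\left(X + \frac{- \frac{5}{3} + 4}{-2} X\right) - X\right)}{5} = \frac{2 \left(\left(X + \left(- \frac{1}{2}\right) \frac{7}{3} X\right) - X\right)}{5} = \frac{2 \left(\left(X - \frac{7 X}{6}\right) - X\right)}{5} = \frac{2 \left(- \frac{X}{6} - X\right)}{5} = \frac{2 \left(- \frac{7 X}{6}\right)}{5} = - \frac{7 X}{15}$)
$\left(5 \cdot 3 + 4\right) \left(d{\left(11 \right)} - 74\right) = \left(5 \cdot 3 + 4\right) \left(\left(- \frac{7}{15}\right) 11 - 74\right) = \left(15 + 4\right) \left(- \frac{77}{15} - 74\right) = 19 \left(- \frac{1187}{15}\right) = - \frac{22553}{15}$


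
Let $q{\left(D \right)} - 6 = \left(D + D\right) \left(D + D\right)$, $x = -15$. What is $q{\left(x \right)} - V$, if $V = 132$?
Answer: $774$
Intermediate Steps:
$q{\left(D \right)} = 6 + 4 D^{2}$ ($q{\left(D \right)} = 6 + \left(D + D\right) \left(D + D\right) = 6 + 2 D 2 D = 6 + 4 D^{2}$)
$q{\left(x \right)} - V = \left(6 + 4 \left(-15\right)^{2}\right) - 132 = \left(6 + 4 \cdot 225\right) - 132 = \left(6 + 900\right) - 132 = 906 - 132 = 774$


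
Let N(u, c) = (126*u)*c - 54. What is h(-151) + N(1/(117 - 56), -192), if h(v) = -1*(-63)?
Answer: -23643/61 ≈ -387.59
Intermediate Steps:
N(u, c) = -54 + 126*c*u (N(u, c) = 126*c*u - 54 = -54 + 126*c*u)
h(v) = 63
h(-151) + N(1/(117 - 56), -192) = 63 + (-54 + 126*(-192)/(117 - 56)) = 63 + (-54 + 126*(-192)/61) = 63 + (-54 + 126*(-192)*(1/61)) = 63 + (-54 - 24192/61) = 63 - 27486/61 = -23643/61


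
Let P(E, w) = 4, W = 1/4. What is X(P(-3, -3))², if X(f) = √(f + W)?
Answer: 17/4 ≈ 4.2500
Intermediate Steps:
W = ¼ ≈ 0.25000
X(f) = √(¼ + f) (X(f) = √(f + ¼) = √(¼ + f))
X(P(-3, -3))² = (√(1 + 4*4)/2)² = (√(1 + 16)/2)² = (√17/2)² = 17/4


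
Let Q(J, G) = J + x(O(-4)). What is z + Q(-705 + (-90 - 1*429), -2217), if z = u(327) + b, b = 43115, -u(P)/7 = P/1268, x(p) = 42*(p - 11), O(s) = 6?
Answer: 52849219/1268 ≈ 41679.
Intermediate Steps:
x(p) = -462 + 42*p (x(p) = 42*(-11 + p) = -462 + 42*p)
u(P) = -7*P/1268
Q(J, G) = -210 + J (Q(J, G) = J + (-462 + 42*6) = J + (-462 + 252) = J - 210 = -210 + J)
z = 54667531/1268 (z = -7/1268*327 + 43115 = -2289/1268 + 43115 = 54667531/1268 ≈ 43113.)
z + Q(-705 + (-90 - 1*429), -2217) = 54667531/1268 + (-210 + (-705 + (-90 - 1*429))) = 54667531/1268 + (-210 + (-705 + (-90 - 429))) = 54667531/1268 + (-210 + (-705 - 519)) = 54667531/1268 + (-210 - 1224) = 54667531/1268 - 1434 = 52849219/1268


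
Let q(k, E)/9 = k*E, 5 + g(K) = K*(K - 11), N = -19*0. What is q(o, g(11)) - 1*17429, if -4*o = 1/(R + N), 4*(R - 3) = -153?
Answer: -819178/47 ≈ -17429.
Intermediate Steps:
N = 0
R = -141/4 (R = 3 + (¼)*(-153) = 3 - 153/4 = -141/4 ≈ -35.250)
o = 1/141 (o = -1/(4*(-141/4 + 0)) = -1/(4*(-141/4)) = -¼*(-4/141) = 1/141 ≈ 0.0070922)
g(K) = -5 + K*(-11 + K) (g(K) = -5 + K*(K - 11) = -5 + K*(-11 + K))
q(k, E) = 9*E*k (q(k, E) = 9*(k*E) = 9*(E*k) = 9*E*k)
q(o, g(11)) - 1*17429 = 9*(-5 + 11² - 11*11)*(1/141) - 1*17429 = 9*(-5 + 121 - 121)*(1/141) - 17429 = 9*(-5)*(1/141) - 17429 = -15/47 - 17429 = -819178/47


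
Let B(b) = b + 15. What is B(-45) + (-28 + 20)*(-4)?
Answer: 2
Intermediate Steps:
B(b) = 15 + b
B(-45) + (-28 + 20)*(-4) = (15 - 45) + (-28 + 20)*(-4) = -30 - 8*(-4) = -30 + 32 = 2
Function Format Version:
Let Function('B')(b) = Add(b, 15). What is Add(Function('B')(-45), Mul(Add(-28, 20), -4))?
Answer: 2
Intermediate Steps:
Function('B')(b) = Add(15, b)
Add(Function('B')(-45), Mul(Add(-28, 20), -4)) = Add(Add(15, -45), Mul(Add(-28, 20), -4)) = Add(-30, Mul(-8, -4)) = Add(-30, 32) = 2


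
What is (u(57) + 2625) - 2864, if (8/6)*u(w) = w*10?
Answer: 377/2 ≈ 188.50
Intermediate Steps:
u(w) = 15*w/2 (u(w) = 3*(w*10)/4 = 3*(10*w)/4 = 15*w/2)
(u(57) + 2625) - 2864 = ((15/2)*57 + 2625) - 2864 = (855/2 + 2625) - 2864 = 6105/2 - 2864 = 377/2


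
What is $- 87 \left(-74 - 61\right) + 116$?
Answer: $11861$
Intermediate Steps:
$- 87 \left(-74 - 61\right) + 116 = \left(-87\right) \left(-135\right) + 116 = 11745 + 116 = 11861$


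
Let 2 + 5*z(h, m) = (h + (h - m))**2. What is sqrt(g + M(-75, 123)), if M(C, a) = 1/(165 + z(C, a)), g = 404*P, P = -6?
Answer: I*sqrt(3440821791634)/37676 ≈ 49.234*I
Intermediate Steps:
z(h, m) = -2/5 + (-m + 2*h)**2/5 (z(h, m) = -2/5 + (h + (h - m))**2/5 = -2/5 + (-m + 2*h)**2/5)
g = -2424 (g = 404*(-6) = -2424)
M(C, a) = 1/(823/5 + (-a + 2*C)**2/5) (M(C, a) = 1/(165 + (-2/5 + (-a + 2*C)**2/5)) = 1/(823/5 + (-a + 2*C)**2/5))
sqrt(g + M(-75, 123)) = sqrt(-2424 + 5/(823 + (-1*123 + 2*(-75))**2)) = sqrt(-2424 + 5/(823 + (-123 - 150)**2)) = sqrt(-2424 + 5/(823 + (-273)**2)) = sqrt(-2424 + 5/(823 + 74529)) = sqrt(-2424 + 5/75352) = sqrt(-182653243/75352) = I*sqrt(3440821791634)/37676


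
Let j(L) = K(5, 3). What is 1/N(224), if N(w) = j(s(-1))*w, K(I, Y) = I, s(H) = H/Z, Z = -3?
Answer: 1/1120 ≈ 0.00089286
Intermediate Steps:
s(H) = -H/3 (s(H) = H/(-3) = H*(-⅓) = -H/3)
j(L) = 5
N(w) = 5*w
1/N(224) = 1/(5*224) = 1/1120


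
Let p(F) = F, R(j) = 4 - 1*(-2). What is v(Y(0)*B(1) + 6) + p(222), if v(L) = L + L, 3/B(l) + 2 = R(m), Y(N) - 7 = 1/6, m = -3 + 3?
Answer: 979/4 ≈ 244.75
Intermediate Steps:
m = 0
Y(N) = 43/6 (Y(N) = 7 + 1/6 = 43/6)
R(j) = 6 (R(j) = 4 + 2 = 6)
B(l) = 3/4 (B(l) = 3/(-2 + 6) = 3/4)
v(L) = 2*L
v(Y(0)*B(1) + 6) + p(222) = 2*((43/6)*(3/4) + 6) + 222 = 2*(43/8 + 6) + 222 = 2*(91/8) + 222 = 91/4 + 222 = 979/4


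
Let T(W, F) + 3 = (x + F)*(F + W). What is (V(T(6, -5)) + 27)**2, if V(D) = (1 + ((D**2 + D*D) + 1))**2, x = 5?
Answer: 182329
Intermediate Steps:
T(W, F) = -3 + (5 + F)*(F + W)
V(D) = (2 + 2*D**2)**2 (V(D) = (1 + ((D**2 + D**2) + 1))**2 = (1 + (2*D**2 + 1))**2 = (1 + (1 + 2*D**2))**2 = (2 + 2*D**2)**2)
(V(T(6, -5)) + 27)**2 = (4*(1 + (-3 + (-5)**2 + 5*(-5) + 5*6 - 5*6)**2)**2 + 27)**2 = (4*(1 + (-3 + 25 - 25 + 30 - 30)**2)**2 + 27)**2 = (4*(1 + (-3)**2)**2 + 27)**2 = (4*(1 + 9)**2 + 27)**2 = (4*10**2 + 27)**2 = (4*100 + 27)**2 = (400 + 27)**2 = 427**2 = 182329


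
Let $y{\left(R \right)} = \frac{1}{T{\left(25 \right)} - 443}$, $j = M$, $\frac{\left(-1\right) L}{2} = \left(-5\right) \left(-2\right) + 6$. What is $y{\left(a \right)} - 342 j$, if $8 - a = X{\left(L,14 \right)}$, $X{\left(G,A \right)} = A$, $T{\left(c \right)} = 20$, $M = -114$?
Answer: $\frac{16491923}{423} \approx 38988.0$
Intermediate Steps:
$L = -32$ ($L = - 2 \left(\left(-5\right) \left(-2\right) + 6\right) = - 2 \left(10 + 6\right) = \left(-2\right) 16 = -32$)
$j = -114$
$a = -6$ ($a = 8 - 14 = -6$)
$y{\left(R \right)} = - \frac{1}{423}$ ($y{\left(R \right)} = \frac{1}{20 - 443} = \frac{1}{-423} = - \frac{1}{423}$)
$y{\left(a \right)} - 342 j = - \frac{1}{423} - -38988 = - \frac{1}{423} + 38988 = \frac{16491923}{423}$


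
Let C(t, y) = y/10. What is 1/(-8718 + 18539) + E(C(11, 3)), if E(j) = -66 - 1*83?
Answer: -1463328/9821 ≈ -149.00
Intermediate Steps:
C(t, y) = y/10 (C(t, y) = y*(⅒) = y/10)
E(j) = -149 (E(j) = -66 - 83 = -149)
1/(-8718 + 18539) + E(C(11, 3)) = 1/(-8718 + 18539) - 149 = 1/9821 - 149 = -1463328/9821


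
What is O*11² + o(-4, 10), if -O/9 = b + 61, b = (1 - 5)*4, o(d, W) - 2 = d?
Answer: -49007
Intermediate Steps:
o(d, W) = 2 + d
b = -16 (b = -4*4 = -16)
O = -405 (O = -9*(-16 + 61) = -9*45 = -405)
O*11² + o(-4, 10) = -405*11² + (2 - 4) = -405*121 - 2 = -49005 - 2 = -49007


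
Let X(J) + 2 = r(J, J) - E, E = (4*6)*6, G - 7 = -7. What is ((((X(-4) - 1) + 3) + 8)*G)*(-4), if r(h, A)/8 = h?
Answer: 0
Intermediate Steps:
G = 0 (G = 7 - 7 = 0)
r(h, A) = 8*h
E = 144 (E = 24*6 = 144)
X(J) = -146 + 8*J (X(J) = -2 + (8*J - 1*144) = -2 + (8*J - 144) = -2 + (-144 + 8*J) = -146 + 8*J)
((((X(-4) - 1) + 3) + 8)*G)*(-4) = (((((-146 + 8*(-4)) - 1) + 3) + 8)*0)*(-4) = (((((-146 - 32) - 1) + 3) + 8)*0)*(-4) = ((((-178 - 1) + 3) + 8)*0)*(-4) = (((-179 + 3) + 8)*0)*(-4) = ((-176 + 8)*0)*(-4) = -168*0*(-4) = 0*(-4) = 0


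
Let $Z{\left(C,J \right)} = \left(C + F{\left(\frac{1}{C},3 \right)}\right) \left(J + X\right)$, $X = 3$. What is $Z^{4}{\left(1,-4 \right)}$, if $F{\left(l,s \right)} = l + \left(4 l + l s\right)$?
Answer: $6561$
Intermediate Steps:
$F{\left(l,s \right)} = 5 l + l s$
$Z{\left(C,J \right)} = \left(3 + J\right) \left(C + \frac{8}{C}\right)$ ($Z{\left(C,J \right)} = \left(C + \frac{5 + 3}{C}\right) \left(J + 3\right) = \left(C + \frac{1}{C} 8\right) \left(3 + J\right) = \left(C + \frac{8}{C}\right) \left(3 + J\right) = \left(3 + J\right) \left(C + \frac{8}{C}\right)$)
$Z^{4}{\left(1,-4 \right)} = \left(\frac{24 + 8 \left(-4\right) + 1^{2} \left(3 - 4\right)}{1}\right)^{4} = \left(1 \left(24 - 32 + 1 \left(-1\right)\right)\right)^{4} = \left(1 \left(24 - 32 - 1\right)\right)^{4} = \left(1 \left(-9\right)\right)^{4} = \left(-9\right)^{4} = 6561$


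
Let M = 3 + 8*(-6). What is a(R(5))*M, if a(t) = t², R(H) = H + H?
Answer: -4500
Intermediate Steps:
R(H) = 2*H
M = -45 (M = 3 - 48 = -45)
a(R(5))*M = (2*5)²*(-45) = 10²*(-45) = 100*(-45) = -4500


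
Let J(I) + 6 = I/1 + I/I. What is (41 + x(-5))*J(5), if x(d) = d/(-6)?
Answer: 0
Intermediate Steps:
x(d) = -d/6 (x(d) = d*(-⅙) = -d/6)
J(I) = -5 + I (J(I) = -6 + (I/1 + I/I) = -6 + (I*1 + 1) = -6 + (I + 1) = -6 + (1 + I) = -5 + I)
(41 + x(-5))*J(5) = (41 - ⅙*(-5))*(-5 + 5) = (41 + ⅚)*0 = (251/6)*0 = 0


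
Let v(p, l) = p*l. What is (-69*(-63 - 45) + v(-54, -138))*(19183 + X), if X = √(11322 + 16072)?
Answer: 285903432 + 14904*√27394 ≈ 2.8837e+8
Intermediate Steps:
v(p, l) = l*p
X = √27394 ≈ 165.51
(-69*(-63 - 45) + v(-54, -138))*(19183 + X) = (-69*(-63 - 45) - 138*(-54))*(19183 + √27394) = (-69*(-108) + 7452)*(19183 + √27394) = (7452 + 7452)*(19183 + √27394) = 14904*(19183 + √27394) = 285903432 + 14904*√27394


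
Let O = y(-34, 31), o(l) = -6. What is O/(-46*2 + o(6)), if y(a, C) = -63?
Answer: 9/14 ≈ 0.64286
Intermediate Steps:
O = -63
O/(-46*2 + o(6)) = -63/(-46*2 - 6) = -63/(-92 - 6) = -63/(-98) = -63*(-1/98) = 9/14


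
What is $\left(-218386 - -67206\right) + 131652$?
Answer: $-19528$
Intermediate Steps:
$\left(-218386 - -67206\right) + 131652 = \left(-218386 + 67206\right) + 131652 = -151180 + 131652 = -19528$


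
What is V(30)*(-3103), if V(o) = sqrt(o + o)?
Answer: -6206*sqrt(15) ≈ -24036.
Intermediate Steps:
V(o) = sqrt(2)*sqrt(o) (V(o) = sqrt(2*o) = sqrt(2)*sqrt(o))
V(30)*(-3103) = (sqrt(2)*sqrt(30))*(-3103) = (2*sqrt(15))*(-3103) = -6206*sqrt(15)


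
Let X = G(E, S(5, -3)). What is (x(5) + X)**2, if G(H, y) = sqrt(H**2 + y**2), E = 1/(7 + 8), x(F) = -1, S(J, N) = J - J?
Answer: 196/225 ≈ 0.87111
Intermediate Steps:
S(J, N) = 0
E = 1/15 ≈ 0.066667
X = 1/15 (X = sqrt((1/15)**2 + 0**2) = sqrt(1/225 + 0) = sqrt(1/225) = 1/15 ≈ 0.066667)
(x(5) + X)**2 = (-1 + 1/15)**2 = (-14/15)**2 = 196/225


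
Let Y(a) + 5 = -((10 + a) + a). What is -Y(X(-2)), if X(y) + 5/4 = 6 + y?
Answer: 41/2 ≈ 20.500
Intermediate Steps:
X(y) = 19/4 + y (X(y) = -5/4 + (6 + y) = 19/4 + y)
Y(a) = -15 - 2*a (Y(a) = -5 - ((10 + a) + a) = -5 - (10 + 2*a) = -5 + (-10 - 2*a) = -15 - 2*a)
-Y(X(-2)) = -(-15 - 2*(19/4 - 2)) = -(-15 - 2*11/4) = -(-15 - 11/2) = -1*(-41/2) = 41/2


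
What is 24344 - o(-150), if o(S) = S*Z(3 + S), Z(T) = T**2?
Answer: 3265694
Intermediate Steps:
o(S) = S*(3 + S)**2
24344 - o(-150) = 24344 - (-150)*(3 - 150)**2 = 24344 - (-150)*(-147)**2 = 24344 - (-150)*21609 = 24344 - 1*(-3241350) = 24344 + 3241350 = 3265694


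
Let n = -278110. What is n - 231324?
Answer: -509434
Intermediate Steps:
n - 231324 = -278110 - 231324 = -509434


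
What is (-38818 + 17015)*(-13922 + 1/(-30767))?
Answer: 9339057229525/30767 ≈ 3.0354e+8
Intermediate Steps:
(-38818 + 17015)*(-13922 + 1/(-30767)) = -21803*(-13922 - 1/30767) = -21803*(-428338175/30767) = 9339057229525/30767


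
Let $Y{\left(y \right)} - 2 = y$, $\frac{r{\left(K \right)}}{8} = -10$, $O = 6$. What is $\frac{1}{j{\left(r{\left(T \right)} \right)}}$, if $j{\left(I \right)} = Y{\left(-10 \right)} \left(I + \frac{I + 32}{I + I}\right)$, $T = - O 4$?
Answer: $\frac{5}{3188} \approx 0.0015684$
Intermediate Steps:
$T = -24$ ($T = \left(-1\right) 6 \cdot 4 = \left(-6\right) 4 = -24$)
$r{\left(K \right)} = -80$ ($r{\left(K \right)} = 8 \left(-10\right) = -80$)
$Y{\left(y \right)} = 2 + y$
$j{\left(I \right)} = - 8 I - \frac{4 \left(32 + I\right)}{I}$ ($j{\left(I \right)} = \left(2 - 10\right) \left(I + \frac{I + 32}{I + I}\right) = - 8 \left(I + \frac{32 + I}{2 I}\right) = - 8 I - \frac{4 \left(32 + I\right)}{I}$)
$\frac{1}{j{\left(r{\left(T \right)} \right)}} = \frac{1}{-4 - \frac{128}{-80} - -640} = \frac{1}{-4 - - \frac{8}{5} + 640} = \frac{1}{-4 + \frac{8}{5} + 640} = \frac{1}{\frac{3188}{5}} = \frac{5}{3188}$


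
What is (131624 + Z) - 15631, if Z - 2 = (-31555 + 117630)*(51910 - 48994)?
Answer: 251110695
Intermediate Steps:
Z = 250994702 (Z = 2 + (-31555 + 117630)*(51910 - 48994) = 2 + 86075*2916 = 2 + 250994700 = 250994702)
(131624 + Z) - 15631 = (131624 + 250994702) - 15631 = 251126326 - 15631 = 251110695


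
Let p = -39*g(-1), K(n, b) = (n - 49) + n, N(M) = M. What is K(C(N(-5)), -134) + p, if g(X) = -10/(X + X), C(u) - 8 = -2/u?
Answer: -1136/5 ≈ -227.20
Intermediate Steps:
C(u) = 8 - 2/u
g(X) = -5/X (g(X) = -10*1/(2*X) = -5/X)
K(n, b) = -49 + 2*n (K(n, b) = (-49 + n) + n = -49 + 2*n)
p = -195 (p = -(-195)/(-1) = -(-195)*(-1) = -39*5 = -195)
K(C(N(-5)), -134) + p = (-49 + 2*(8 - 2/(-5))) - 195 = (-49 + 2*(8 - 2*(-1/5))) - 195 = (-49 + 2*(8 + 2/5)) - 195 = (-49 + 2*(42/5)) - 195 = (-49 + 84/5) - 195 = -161/5 - 195 = -1136/5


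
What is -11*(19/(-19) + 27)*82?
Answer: -23452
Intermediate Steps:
-11*(19/(-19) + 27)*82 = -11*(19*(-1/19) + 27)*82 = -11*(-1 + 27)*82 = -11*26*82 = -286*82 = -23452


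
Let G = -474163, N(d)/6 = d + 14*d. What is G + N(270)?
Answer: -449863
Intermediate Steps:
N(d) = 90*d (N(d) = 6*(d + 14*d) = 6*(15*d) = 90*d)
G + N(270) = -474163 + 90*270 = -474163 + 24300 = -449863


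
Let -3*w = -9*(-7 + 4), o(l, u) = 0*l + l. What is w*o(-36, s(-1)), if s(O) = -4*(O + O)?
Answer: 324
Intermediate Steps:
s(O) = -8*O
o(l, u) = l (o(l, u) = 0 + l = l)
w = -9 (w = -(-3)*(-7 + 4) = -(-3)*(-3) = -⅓*27 = -9)
w*o(-36, s(-1)) = -9*(-36) = 324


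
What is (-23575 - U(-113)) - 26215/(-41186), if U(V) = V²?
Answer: -1496837769/41186 ≈ -36343.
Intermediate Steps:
(-23575 - U(-113)) - 26215/(-41186) = (-23575 - 1*(-113)²) - 26215/(-41186) = (-23575 - 1*12769) - 26215*(-1/41186) = (-23575 - 12769) + 26215/41186 = -36344 + 26215/41186 = -1496837769/41186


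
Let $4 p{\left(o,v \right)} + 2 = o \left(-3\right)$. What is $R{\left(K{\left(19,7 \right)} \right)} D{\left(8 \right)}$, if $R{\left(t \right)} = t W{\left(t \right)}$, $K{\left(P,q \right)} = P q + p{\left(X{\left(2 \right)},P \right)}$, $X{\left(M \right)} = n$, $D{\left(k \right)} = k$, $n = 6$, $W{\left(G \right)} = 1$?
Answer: $1024$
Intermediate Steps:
$X{\left(M \right)} = 6$
$p{\left(o,v \right)} = - \frac{1}{2} - \frac{3 o}{4}$ ($p{\left(o,v \right)} = - \frac{1}{2} + \frac{o \left(-3\right)}{4} = - \frac{1}{2} + \frac{\left(-3\right) o}{4} = - \frac{1}{2} - \frac{3 o}{4}$)
$K{\left(P,q \right)} = -5 + P q$ ($K{\left(P,q \right)} = P q - 5 = -5 + P q$)
$R{\left(t \right)} = t$ ($R{\left(t \right)} = t 1 = t$)
$R{\left(K{\left(19,7 \right)} \right)} D{\left(8 \right)} = \left(-5 + 19 \cdot 7\right) 8 = \left(-5 + 133\right) 8 = 128 \cdot 8 = 1024$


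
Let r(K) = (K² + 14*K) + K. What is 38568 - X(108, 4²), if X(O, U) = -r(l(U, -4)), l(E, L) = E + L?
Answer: 38892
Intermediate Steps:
r(K) = K² + 15*K
X(O, U) = -(-4 + U)*(11 + U) (X(O, U) = -(U - 4)*(15 + (U - 4)) = -(-4 + U)*(15 + (-4 + U)) = -(-4 + U)*(11 + U))
38568 - X(108, 4²) = 38568 - (-1)*(-4 + 4²)*(11 + 4²) = 38568 - (-1)*(-4 + 16)*(11 + 16) = 38568 - (-1)*12*27 = 38568 - 1*(-324) = 38568 + 324 = 38892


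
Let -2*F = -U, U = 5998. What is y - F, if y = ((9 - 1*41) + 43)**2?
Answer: -2878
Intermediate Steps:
F = 2999 (F = -(-1)*5998/2 = -1/2*(-5998) = 2999)
y = 121 (y = ((9 - 41) + 43)**2 = (-32 + 43)**2 = 11**2 = 121)
y - F = 121 - 1*2999 = 121 - 2999 = -2878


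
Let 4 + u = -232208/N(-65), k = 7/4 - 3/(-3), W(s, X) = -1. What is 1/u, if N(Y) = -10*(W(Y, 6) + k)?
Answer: 35/464276 ≈ 7.5386e-5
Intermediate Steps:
k = 11/4 (k = 7*(¼) - 3*(-⅓) = 7/4 + 1 = 11/4 ≈ 2.7500)
N(Y) = -35/2 (N(Y) = -10*(-1 + 11/4) = -10*7/4 = -35/2)
u = 464276/35 (u = -4 - 232208/(-35/2) = -4 - 232208*(-2/35) = -4 + 464416/35 = 464276/35 ≈ 13265.)
1/u = 1/(464276/35) = 35/464276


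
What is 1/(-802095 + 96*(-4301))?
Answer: -1/1214991 ≈ -8.2305e-7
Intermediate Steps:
1/(-802095 + 96*(-4301)) = 1/(-802095 - 412896) = 1/(-1214991) = -1/1214991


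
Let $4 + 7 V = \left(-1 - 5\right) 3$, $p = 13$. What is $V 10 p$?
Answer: $- \frac{2860}{7} \approx -408.57$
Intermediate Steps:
$V = - \frac{22}{7}$ ($V = - \frac{4}{7} + \frac{\left(-1 - 5\right) 3}{7} = - \frac{4}{7} + \frac{\left(-6\right) 3}{7} = - \frac{4}{7} + \frac{1}{7} \left(-18\right) = - \frac{4}{7} - \frac{18}{7} = - \frac{22}{7} \approx -3.1429$)
$V 10 p = \left(- \frac{22}{7}\right) 10 \cdot 13 = \left(- \frac{220}{7}\right) 13 = - \frac{2860}{7}$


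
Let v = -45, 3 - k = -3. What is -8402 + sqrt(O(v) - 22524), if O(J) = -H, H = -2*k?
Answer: -8402 + 4*I*sqrt(1407) ≈ -8402.0 + 150.04*I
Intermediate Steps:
k = 6 (k = 3 - 1*(-3) = 3 + 3 = 6)
H = -12 (H = -2*6 = -12)
O(J) = 12 (O(J) = -1*(-12) = 12)
-8402 + sqrt(O(v) - 22524) = -8402 + sqrt(12 - 22524) = -8402 + sqrt(-22512) = -8402 + 4*I*sqrt(1407)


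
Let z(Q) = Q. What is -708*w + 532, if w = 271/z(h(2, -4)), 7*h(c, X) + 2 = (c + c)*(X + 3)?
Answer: 224378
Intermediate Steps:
h(c, X) = -2/7 + 2*c*(3 + X)/7 (h(c, X) = -2/7 + ((c + c)*(X + 3))/7 = -2/7 + ((2*c)*(3 + X))/7 = -2/7 + (2*c*(3 + X))/7 = -2/7 + 2*c*(3 + X)/7)
w = -1897/6 (w = 271/(-2/7 + (6/7)*2 + (2/7)*(-4)*2) = 271/(-2/7 + 12/7 - 16/7) = 271/(-6/7) = 271*(-7/6) = -1897/6 ≈ -316.17)
-708*w + 532 = -708*(-1897/6) + 532 = 223846 + 532 = 224378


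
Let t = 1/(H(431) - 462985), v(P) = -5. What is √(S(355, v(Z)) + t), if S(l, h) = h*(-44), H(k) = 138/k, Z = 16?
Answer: √8760128116245456873/199546397 ≈ 14.832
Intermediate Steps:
S(l, h) = -44*h
t = -431/199546397 (t = 1/(138/431 - 462985) = 1/(-199546397/431) = -431/199546397 ≈ -2.1599e-6)
√(S(355, v(Z)) + t) = √(-44*(-5) - 431/199546397) = √(220 - 431/199546397) = √(43900206909/199546397) = √8760128116245456873/199546397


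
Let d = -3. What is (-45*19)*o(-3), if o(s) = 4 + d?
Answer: -855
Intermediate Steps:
o(s) = 1 (o(s) = 4 - 3 = 1)
(-45*19)*o(-3) = -45*19*1 = -855*1 = -855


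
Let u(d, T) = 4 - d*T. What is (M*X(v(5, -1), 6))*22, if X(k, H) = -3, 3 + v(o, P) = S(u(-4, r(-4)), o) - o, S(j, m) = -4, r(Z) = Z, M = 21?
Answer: -1386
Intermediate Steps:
u(d, T) = 4 - T*d
v(o, P) = -7 - o (v(o, P) = -3 + (-4 - o) = -7 - o)
(M*X(v(5, -1), 6))*22 = (21*(-3))*22 = -63*22 = -1386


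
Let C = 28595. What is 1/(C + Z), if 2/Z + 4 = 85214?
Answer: 42605/1218289976 ≈ 3.4971e-5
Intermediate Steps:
Z = 1/42605 (Z = 2/(-4 + 85214) = 2/85210 = 2*(1/85210) = 1/42605 ≈ 2.3471e-5)
1/(C + Z) = 1/(28595 + 1/42605) = 1/(1218289976/42605) = 42605/1218289976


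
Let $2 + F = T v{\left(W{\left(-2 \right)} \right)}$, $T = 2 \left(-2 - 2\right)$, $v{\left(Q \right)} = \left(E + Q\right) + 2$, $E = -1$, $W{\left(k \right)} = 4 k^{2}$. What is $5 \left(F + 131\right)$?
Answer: $-35$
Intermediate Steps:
$v{\left(Q \right)} = 1 + Q$ ($v{\left(Q \right)} = \left(-1 + Q\right) + 2 = 1 + Q$)
$T = -8$ ($T = 2 \left(-4\right) = -8$)
$F = -138$ ($F = -2 - 8 \left(1 + 4 \left(-2\right)^{2}\right) = -2 - 8 \left(1 + 4 \cdot 4\right) = -2 - 8 \left(1 + 16\right) = -2 - 136 = -138$)
$5 \left(F + 131\right) = 5 \left(-138 + 131\right) = 5 \left(-7\right) = -35$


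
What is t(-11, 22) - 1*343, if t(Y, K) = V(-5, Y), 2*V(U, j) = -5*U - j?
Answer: -325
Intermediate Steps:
V(U, j) = -5*U/2 - j/2 (V(U, j) = (-5*U - j)/2 = (-j - 5*U)/2 = -5*U/2 - j/2)
t(Y, K) = 25/2 - Y/2 (t(Y, K) = -5/2*(-5) - Y/2 = 25/2 - Y/2)
t(-11, 22) - 1*343 = (25/2 - ½*(-11)) - 1*343 = (25/2 + 11/2) - 343 = 18 - 343 = -325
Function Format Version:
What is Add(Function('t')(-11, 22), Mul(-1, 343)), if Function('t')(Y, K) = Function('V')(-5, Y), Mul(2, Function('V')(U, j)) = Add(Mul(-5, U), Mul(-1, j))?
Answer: -325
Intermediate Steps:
Function('V')(U, j) = Add(Mul(Rational(-5, 2), U), Mul(Rational(-1, 2), j)) (Function('V')(U, j) = Mul(Rational(1, 2), Add(Mul(-5, U), Mul(-1, j))) = Mul(Rational(1, 2), Add(Mul(-1, j), Mul(-5, U))) = Add(Mul(Rational(-5, 2), U), Mul(Rational(-1, 2), j)))
Function('t')(Y, K) = Add(Rational(25, 2), Mul(Rational(-1, 2), Y)) (Function('t')(Y, K) = Add(Mul(Rational(-5, 2), -5), Mul(Rational(-1, 2), Y)) = Add(Rational(25, 2), Mul(Rational(-1, 2), Y)))
Add(Function('t')(-11, 22), Mul(-1, 343)) = Add(Add(Rational(25, 2), Mul(Rational(-1, 2), -11)), Mul(-1, 343)) = Add(Add(Rational(25, 2), Rational(11, 2)), -343) = Add(18, -343) = -325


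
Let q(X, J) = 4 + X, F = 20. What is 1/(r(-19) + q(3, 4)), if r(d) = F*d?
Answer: -1/373 ≈ -0.0026810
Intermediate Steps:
r(d) = 20*d
1/(r(-19) + q(3, 4)) = 1/(20*(-19) + (4 + 3)) = 1/(-380 + 7) = 1/(-373) = -1/373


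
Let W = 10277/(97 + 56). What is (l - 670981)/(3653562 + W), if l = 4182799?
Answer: 537308154/559005263 ≈ 0.96119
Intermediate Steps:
W = 10277/153 ≈ 67.170
(l - 670981)/(3653562 + W) = (4182799 - 670981)/(3653562 + 10277/153) = 3511818/(559005263/153) = 3511818*(153/559005263) = 537308154/559005263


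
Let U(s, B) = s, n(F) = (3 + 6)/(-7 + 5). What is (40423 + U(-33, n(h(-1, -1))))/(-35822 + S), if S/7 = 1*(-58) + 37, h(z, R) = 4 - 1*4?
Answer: -40390/35969 ≈ -1.1229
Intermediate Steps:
h(z, R) = 0 (h(z, R) = 4 - 4 = 0)
n(F) = -9/2 (n(F) = 9/(-2) = 9*(-½) = -9/2)
S = -147 (S = 7*(1*(-58) + 37) = 7*(-58 + 37) = 7*(-21) = -147)
(40423 + U(-33, n(h(-1, -1))))/(-35822 + S) = (40423 - 33)/(-35822 - 147) = 40390/(-35969) = 40390*(-1/35969) = -40390/35969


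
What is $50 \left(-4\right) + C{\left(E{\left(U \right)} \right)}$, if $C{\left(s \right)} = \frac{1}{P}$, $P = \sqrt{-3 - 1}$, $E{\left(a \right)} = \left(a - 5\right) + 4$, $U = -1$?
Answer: $-200 - \frac{i}{2} \approx -200.0 - 0.5 i$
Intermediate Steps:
$E{\left(a \right)} = -1 + a$ ($E{\left(a \right)} = \left(-5 + a\right) + 4 = -1 + a$)
$P = 2 i$ ($P = \sqrt{-4} = 2 i \approx 2.0 i$)
$C{\left(s \right)} = - \frac{i}{2}$ ($C{\left(s \right)} = \frac{1}{2 i} = - \frac{i}{2}$)
$50 \left(-4\right) + C{\left(E{\left(U \right)} \right)} = 50 \left(-4\right) - \frac{i}{2} = -200 - \frac{i}{2}$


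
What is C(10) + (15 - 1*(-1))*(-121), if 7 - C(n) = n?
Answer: -1939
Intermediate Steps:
C(n) = 7 - n
C(10) + (15 - 1*(-1))*(-121) = (7 - 1*10) + (15 - 1*(-1))*(-121) = (7 - 10) + (15 + 1)*(-121) = -3 + 16*(-121) = -3 - 1936 = -1939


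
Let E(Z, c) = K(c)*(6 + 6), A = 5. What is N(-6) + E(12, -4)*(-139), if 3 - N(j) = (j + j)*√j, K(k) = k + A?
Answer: -1665 + 12*I*√6 ≈ -1665.0 + 29.394*I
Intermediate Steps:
K(k) = 5 + k (K(k) = k + 5 = 5 + k)
E(Z, c) = 60 + 12*c (E(Z, c) = (5 + c)*(6 + 6) = (5 + c)*12 = 60 + 12*c)
N(j) = 3 - 2*j^(3/2) (N(j) = 3 - (j + j)*√j = 3 - 2*j*√j = 3 - 2*j^(3/2))
N(-6) + E(12, -4)*(-139) = (3 - (-12)*I*√6) + (60 + 12*(-4))*(-139) = (3 - (-12)*I*√6) + (60 - 48)*(-139) = (3 + 12*I*√6) + 12*(-139) = (3 + 12*I*√6) - 1668 = -1665 + 12*I*√6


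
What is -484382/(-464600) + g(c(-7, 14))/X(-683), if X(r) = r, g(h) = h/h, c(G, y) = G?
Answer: 165184153/158660900 ≈ 1.0411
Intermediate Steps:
g(h) = 1
-484382/(-464600) + g(c(-7, 14))/X(-683) = -484382/(-464600) + 1/(-683) = -484382*(-1/464600) + 1*(-1/683) = 242191/232300 - 1/683 = 165184153/158660900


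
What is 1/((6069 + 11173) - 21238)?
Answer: -1/3996 ≈ -0.00025025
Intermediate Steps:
1/((6069 + 11173) - 21238) = 1/(17242 - 21238) = 1/(-3996) = -1/3996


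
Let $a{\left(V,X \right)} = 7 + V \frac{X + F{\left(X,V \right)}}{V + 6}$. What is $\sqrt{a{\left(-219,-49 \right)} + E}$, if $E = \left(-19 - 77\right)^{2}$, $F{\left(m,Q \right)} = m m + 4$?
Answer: $\frac{3 \sqrt{6522699}}{71} \approx 107.91$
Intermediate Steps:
$F{\left(m,Q \right)} = 4 + m^{2}$ ($F{\left(m,Q \right)} = m^{2} + 4 = 4 + m^{2}$)
$a{\left(V,X \right)} = 7 + \frac{V \left(4 + X + X^{2}\right)}{6 + V}$ ($a{\left(V,X \right)} = 7 + V \frac{X + \left(4 + X^{2}\right)}{V + 6} = 7 + V \frac{4 + X + X^{2}}{6 + V} = 7 + \frac{V \left(4 + X + X^{2}\right)}{6 + V}$)
$E = 9216$ ($E = \left(-96\right)^{2} = 9216$)
$\sqrt{a{\left(-219,-49 \right)} + E} = \sqrt{\frac{42 + 11 \left(-219\right) - -10731 - 219 \left(-49\right)^{2}}{6 - 219} + 9216} = \sqrt{\frac{42 - 2409 + 10731 - 525819}{-213} + 9216} = \sqrt{- \frac{42 - 2409 + 10731 - 525819}{213} + 9216} = \sqrt{\left(- \frac{1}{213}\right) \left(-517455\right) + 9216} = \sqrt{\frac{172485}{71} + 9216} = \sqrt{\frac{826821}{71}} = \frac{3 \sqrt{6522699}}{71}$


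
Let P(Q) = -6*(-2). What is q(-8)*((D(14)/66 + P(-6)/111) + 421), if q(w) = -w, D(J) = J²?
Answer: 4142392/1221 ≈ 3392.6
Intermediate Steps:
P(Q) = 12
q(-8)*((D(14)/66 + P(-6)/111) + 421) = (-1*(-8))*((14²/66 + 12/111) + 421) = 8*((196*(1/66) + 12*(1/111)) + 421) = 8*((98/33 + 4/37) + 421) = 8*(3758/1221 + 421) = 8*(517799/1221) = 4142392/1221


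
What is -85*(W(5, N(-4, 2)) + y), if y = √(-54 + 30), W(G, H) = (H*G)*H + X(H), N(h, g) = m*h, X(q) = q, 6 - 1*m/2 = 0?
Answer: -975120 - 170*I*√6 ≈ -9.7512e+5 - 416.41*I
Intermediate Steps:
m = 12 (m = 12 - 2*0 = 12 + 0 = 12)
N(h, g) = 12*h
W(G, H) = H + G*H² (W(G, H) = (H*G)*H + H = (G*H)*H + H = G*H² + H = H + G*H²)
y = 2*I*√6 (y = √(-24) = 2*I*√6 ≈ 4.899*I)
-85*(W(5, N(-4, 2)) + y) = -85*((12*(-4))*(1 + 5*(12*(-4))) + 2*I*√6) = -85*(-48*(1 + 5*(-48)) + 2*I*√6) = -85*(-48*(1 - 240) + 2*I*√6) = -85*(-48*(-239) + 2*I*√6) = -85*(11472 + 2*I*√6) = -975120 - 170*I*√6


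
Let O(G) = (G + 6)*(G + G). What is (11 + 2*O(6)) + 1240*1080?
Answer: 1339499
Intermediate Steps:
O(G) = 2*G*(6 + G) (O(G) = (6 + G)*(2*G) = 2*G*(6 + G))
(11 + 2*O(6)) + 1240*1080 = (11 + 2*(2*6*(6 + 6))) + 1240*1080 = (11 + 2*(2*6*12)) + 1339200 = (11 + 2*144) + 1339200 = (11 + 288) + 1339200 = 299 + 1339200 = 1339499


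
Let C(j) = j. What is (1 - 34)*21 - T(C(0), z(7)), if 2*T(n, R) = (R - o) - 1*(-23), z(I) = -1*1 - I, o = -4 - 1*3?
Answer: -704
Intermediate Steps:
o = -7 (o = -4 - 3 = -7)
z(I) = -1 - I
T(n, R) = 15 + R/2 (T(n, R) = ((R - 1*(-7)) - 1*(-23))/2 = ((R + 7) + 23)/2 = ((7 + R) + 23)/2 = (30 + R)/2 = 15 + R/2)
(1 - 34)*21 - T(C(0), z(7)) = (1 - 34)*21 - (15 + (-1 - 1*7)/2) = -33*21 - (15 + (-1 - 7)/2) = -693 - (15 + (½)*(-8)) = -693 - (15 - 4) = -693 - 1*11 = -693 - 11 = -704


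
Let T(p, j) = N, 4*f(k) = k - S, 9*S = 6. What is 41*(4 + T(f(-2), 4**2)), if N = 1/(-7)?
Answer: 1107/7 ≈ 158.14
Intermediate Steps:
S = 2/3 (S = (1/9)*6 = 2/3 ≈ 0.66667)
f(k) = -1/6 + k/4 (f(k) = (k - 1*2/3)/4 = (k - 2/3)/4 = (-2/3 + k)/4 = -1/6 + k/4)
N = -1/7 ≈ -0.14286
T(p, j) = -1/7
41*(4 + T(f(-2), 4**2)) = 41*(4 - 1/7) = 41*(27/7) = 1107/7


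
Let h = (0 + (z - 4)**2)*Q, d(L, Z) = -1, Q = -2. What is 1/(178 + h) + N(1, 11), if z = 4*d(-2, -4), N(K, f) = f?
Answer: 551/50 ≈ 11.020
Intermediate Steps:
z = -4 (z = 4*(-1) = -4)
h = -128 (h = (0 + (-4 - 4)**2)*(-2) = (0 + (-8)**2)*(-2) = (0 + 64)*(-2) = 64*(-2) = -128)
1/(178 + h) + N(1, 11) = 1/(178 - 128) + 11 = 1/50 + 11 = 551/50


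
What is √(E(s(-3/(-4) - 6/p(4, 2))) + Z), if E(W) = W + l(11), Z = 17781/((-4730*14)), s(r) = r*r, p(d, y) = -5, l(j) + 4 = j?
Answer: √46192459621/66220 ≈ 3.2456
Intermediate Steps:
l(j) = -4 + j
s(r) = r²
Z = -17781/66220 (Z = 17781/(-66220) = 17781*(-1/66220) = -17781/66220 ≈ -0.26851)
E(W) = 7 + W (E(W) = W + (-4 + 11) = W + 7 = 7 + W)
√(E(s(-3/(-4) - 6/p(4, 2))) + Z) = √((7 + (-3/(-4) - 6/(-5))²) - 17781/66220) = √((7 + (-3*(-¼) - 6*(-⅕))²) - 17781/66220) = √((7 + (¾ + 6/5)²) - 17781/66220) = √((7 + (39/20)²) - 17781/66220) = √((7 + 1521/400) - 17781/66220) = √(4321/400 - 17781/66220) = √(13951211/1324400) = √46192459621/66220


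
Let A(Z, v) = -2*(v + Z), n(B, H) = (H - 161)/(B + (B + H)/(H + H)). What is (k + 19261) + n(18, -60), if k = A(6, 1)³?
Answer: 6057319/367 ≈ 16505.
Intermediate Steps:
n(B, H) = (-161 + H)/(B + (B + H)/(2*H)) (n(B, H) = (-161 + H)/(B + (B + H)/((2*H))) = (-161 + H)/(B + (B + H)*(1/(2*H))) = (-161 + H)/(B + (B + H)/(2*H)))
A(Z, v) = -2*Z - 2*v (A(Z, v) = -2*(Z + v) = -2*Z - 2*v)
k = -2744 (k = (-2*6 - 2*1)³ = (-12 - 2)³ = (-14)³ = -2744)
(k + 19261) + n(18, -60) = (-2744 + 19261) + 2*(-60)*(-161 - 60)/(18 - 60 + 2*18*(-60)) = 16517 + 2*(-60)*(-221)/(18 - 60 - 2160) = 16517 + 2*(-60)*(-221)/(-2202) = 16517 + 2*(-60)*(-1/2202)*(-221) = 16517 - 4420/367 = 6057319/367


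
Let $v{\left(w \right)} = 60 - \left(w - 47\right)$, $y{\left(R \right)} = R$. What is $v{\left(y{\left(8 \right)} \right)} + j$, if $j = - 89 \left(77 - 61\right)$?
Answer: $-1325$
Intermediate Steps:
$v{\left(w \right)} = 107 - w$ ($v{\left(w \right)} = 60 - \left(w - 47\right) = 60 - \left(-47 + w\right) = 107 - w$)
$j = -1424$ ($j = \left(-89\right) 16 = -1424$)
$v{\left(y{\left(8 \right)} \right)} + j = \left(107 - 8\right) - 1424 = 99 - 1424 = -1325$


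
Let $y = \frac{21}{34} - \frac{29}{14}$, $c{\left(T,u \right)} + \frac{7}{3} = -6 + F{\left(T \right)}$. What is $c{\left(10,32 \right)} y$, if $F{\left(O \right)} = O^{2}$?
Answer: $- \frac{47575}{357} \approx -133.26$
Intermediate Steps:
$c{\left(T,u \right)} = - \frac{25}{3} + T^{2}$ ($c{\left(T,u \right)} = - \frac{7}{3} + \left(-6 + T^{2}\right) = - \frac{25}{3} + T^{2}$)
$y = - \frac{173}{119}$ ($y = 21 \cdot \frac{1}{34} - \frac{29}{14} = \frac{21}{34} - \frac{29}{14} = - \frac{173}{119} \approx -1.4538$)
$c{\left(10,32 \right)} y = \left(- \frac{25}{3} + 10^{2}\right) \left(- \frac{173}{119}\right) = \left(- \frac{25}{3} + 100\right) \left(- \frac{173}{119}\right) = \frac{275}{3} \left(- \frac{173}{119}\right) = - \frac{47575}{357}$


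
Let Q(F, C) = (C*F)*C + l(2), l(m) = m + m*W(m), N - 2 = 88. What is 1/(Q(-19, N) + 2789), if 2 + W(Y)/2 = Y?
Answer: -1/151109 ≈ -6.6177e-6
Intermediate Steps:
N = 90 (N = 2 + 88 = 90)
W(Y) = -4 + 2*Y
l(m) = m + m*(-4 + 2*m)
Q(F, C) = 2 + F*C² (Q(F, C) = (C*F)*C + 2*(-3 + 2*2) = F*C² + 2*(-3 + 4) = F*C² + 2*1 = F*C² + 2 = 2 + F*C²)
1/(Q(-19, N) + 2789) = 1/((2 - 19*90²) + 2789) = 1/((2 - 19*8100) + 2789) = 1/((2 - 153900) + 2789) = 1/(-153898 + 2789) = 1/(-151109) = -1/151109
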